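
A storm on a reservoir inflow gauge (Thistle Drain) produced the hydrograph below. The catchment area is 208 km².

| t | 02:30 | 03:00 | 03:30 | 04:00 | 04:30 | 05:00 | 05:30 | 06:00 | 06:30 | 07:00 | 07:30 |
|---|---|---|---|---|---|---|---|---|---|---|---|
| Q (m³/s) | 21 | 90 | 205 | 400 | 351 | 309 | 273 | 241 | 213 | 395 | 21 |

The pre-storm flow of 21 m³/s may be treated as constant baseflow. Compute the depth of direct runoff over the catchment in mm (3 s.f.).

d ≈ 19.8 mm

Direct runoff: 0.0, 69.0, 184.0, 379.0, 330.0, 288.0, 252.0, 220.0, 192.0, 374.0, 0.0 m³/s; ΣQ_DR = 2288 m³/s.
V = ΣQ_DR · Δt = 2288 × 1800 s = 4.118 × 10^6 m³.
Over A = 208 km², depth = V / A = 19.8 mm.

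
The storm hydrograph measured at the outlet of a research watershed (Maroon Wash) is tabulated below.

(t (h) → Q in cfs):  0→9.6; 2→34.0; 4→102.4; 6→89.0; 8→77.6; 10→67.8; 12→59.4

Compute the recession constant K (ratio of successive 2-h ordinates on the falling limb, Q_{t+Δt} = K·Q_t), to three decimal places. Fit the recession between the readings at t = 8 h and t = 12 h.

Using the recession-limb readings at t = 8 h and t = 12 h: Q falls from 77.6 to 59.4 cfs over 2 intervals.
K = (Q₂/Q₁)^(1/2) = (59.4/77.6)^(1/2) = 0.875.

K ≈ 0.875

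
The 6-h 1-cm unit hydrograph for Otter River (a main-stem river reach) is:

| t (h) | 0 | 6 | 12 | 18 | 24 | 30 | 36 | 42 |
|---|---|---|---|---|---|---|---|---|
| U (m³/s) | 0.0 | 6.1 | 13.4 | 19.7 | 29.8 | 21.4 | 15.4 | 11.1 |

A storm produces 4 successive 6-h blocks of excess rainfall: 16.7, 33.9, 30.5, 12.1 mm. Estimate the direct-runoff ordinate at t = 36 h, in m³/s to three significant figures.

Q ≈ 213 m³/s

By discrete convolution, Q_j = Σ (P_i / 10 mm) · U_{j−i}.
At t = 36 h (j=6): Q = (16.7/10)·15.4 + (33.9/10)·21.4 + (30.5/10)·29.8 + (12.1/10)·19.7 = 213 m³/s.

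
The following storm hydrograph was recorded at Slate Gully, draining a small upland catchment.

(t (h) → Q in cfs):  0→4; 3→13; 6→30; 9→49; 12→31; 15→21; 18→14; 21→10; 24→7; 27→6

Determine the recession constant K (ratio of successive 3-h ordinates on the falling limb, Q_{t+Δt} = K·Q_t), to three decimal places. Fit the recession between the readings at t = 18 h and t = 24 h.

Using the recession-limb readings at t = 18 h and t = 24 h: Q falls from 14 to 7 cfs over 2 intervals.
K = (Q₂/Q₁)^(1/2) = (7/14)^(1/2) = 0.707.

K ≈ 0.707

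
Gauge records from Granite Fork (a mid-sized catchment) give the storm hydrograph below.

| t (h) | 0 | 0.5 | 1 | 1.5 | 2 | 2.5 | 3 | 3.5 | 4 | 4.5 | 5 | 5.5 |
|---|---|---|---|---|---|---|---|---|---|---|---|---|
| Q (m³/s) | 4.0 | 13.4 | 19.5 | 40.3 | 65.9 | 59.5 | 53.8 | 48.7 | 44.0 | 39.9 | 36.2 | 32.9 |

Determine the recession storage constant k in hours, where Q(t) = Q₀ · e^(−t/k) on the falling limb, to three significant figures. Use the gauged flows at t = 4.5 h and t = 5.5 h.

On the falling limb, Q drops from 39.9 to 32.9 m³/s between t = 4.5 h and t = 5.5 h (Δt = 1 h).
k = −Δt / ln(Q₂/Q₁) = −1 / ln(32.9/39.9) = 5.18 h.

k ≈ 5.18 h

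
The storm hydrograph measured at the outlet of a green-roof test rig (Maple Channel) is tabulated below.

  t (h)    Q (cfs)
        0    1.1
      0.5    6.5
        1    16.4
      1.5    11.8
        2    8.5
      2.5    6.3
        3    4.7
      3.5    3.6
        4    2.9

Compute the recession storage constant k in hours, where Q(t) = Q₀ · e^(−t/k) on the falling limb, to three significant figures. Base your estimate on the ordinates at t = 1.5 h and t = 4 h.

On the falling limb, Q drops from 11.8 to 2.9 cfs between t = 1.5 h and t = 4 h (Δt = 2.5 h).
k = −Δt / ln(Q₂/Q₁) = −2.5 / ln(2.9/11.8) = 1.78 h.

k ≈ 1.78 h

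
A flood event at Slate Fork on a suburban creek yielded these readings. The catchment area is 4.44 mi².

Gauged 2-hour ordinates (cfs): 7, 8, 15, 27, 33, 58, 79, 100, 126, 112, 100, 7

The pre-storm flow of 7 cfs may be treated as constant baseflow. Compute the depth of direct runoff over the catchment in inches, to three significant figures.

d ≈ 0.410 in

Direct runoff: 0.0, 1.0, 8.0, 20.0, 26.0, 51.0, 72.0, 93.0, 119.0, 105.0, 93.0, 0.0 cfs; ΣQ_DR = 588.0 cfs.
V = ΣQ_DR · Δt = 588.0 × 7200 s = 4.234 × 10^6 ft³.
Over A = 4.44 mi², depth = V / A = 0.410 in.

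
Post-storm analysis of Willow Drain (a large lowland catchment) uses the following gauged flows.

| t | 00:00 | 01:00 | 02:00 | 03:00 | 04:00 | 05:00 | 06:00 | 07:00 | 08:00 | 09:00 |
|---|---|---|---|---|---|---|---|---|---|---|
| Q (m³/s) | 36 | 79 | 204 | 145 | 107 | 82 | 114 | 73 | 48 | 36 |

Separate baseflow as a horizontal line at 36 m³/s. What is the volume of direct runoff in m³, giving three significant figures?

Direct-runoff ordinates (Q − Q_b): 0.0, 43.0, 168.0, 109.0, 71.0, 46.0, 78.0, 37.0, 12.0, 0.0 m³/s.
ΣQ_DR = 564.0 m³/s.
With Δt = 1 h = 3600 s, V = ΣQ_DR · Δt = 564.0 × 3600 = 2.03 × 10^6 m³.

V ≈ 2.03 × 10^6 m³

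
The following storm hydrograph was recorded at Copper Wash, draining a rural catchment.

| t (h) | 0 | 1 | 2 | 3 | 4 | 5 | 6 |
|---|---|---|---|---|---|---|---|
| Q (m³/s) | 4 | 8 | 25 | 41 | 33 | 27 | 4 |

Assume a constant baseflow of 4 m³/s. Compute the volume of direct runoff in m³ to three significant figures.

V ≈ 4.10 × 10^5 m³

Direct-runoff ordinates (Q − Q_b): 0.0, 4.0, 21.0, 37.0, 29.0, 23.0, 0.0 m³/s.
ΣQ_DR = 114.0 m³/s.
With Δt = 1 h = 3600 s, V = ΣQ_DR · Δt = 114.0 × 3600 = 4.10 × 10^5 m³.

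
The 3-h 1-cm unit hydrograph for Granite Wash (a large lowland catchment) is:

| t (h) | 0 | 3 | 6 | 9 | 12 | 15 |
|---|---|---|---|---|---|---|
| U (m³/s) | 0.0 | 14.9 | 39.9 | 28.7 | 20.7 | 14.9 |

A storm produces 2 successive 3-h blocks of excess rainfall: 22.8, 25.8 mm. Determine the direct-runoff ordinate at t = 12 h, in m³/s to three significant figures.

Q ≈ 121 m³/s

By discrete convolution, Q_j = Σ (P_i / 10 mm) · U_{j−i}.
At t = 12 h (j=4): Q = (22.8/10)·20.7 + (25.8/10)·28.7 = 121 m³/s.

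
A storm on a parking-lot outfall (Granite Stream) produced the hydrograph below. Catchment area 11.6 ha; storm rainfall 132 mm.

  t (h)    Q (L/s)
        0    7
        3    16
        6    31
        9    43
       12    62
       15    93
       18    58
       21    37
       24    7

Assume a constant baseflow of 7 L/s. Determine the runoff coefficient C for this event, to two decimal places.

C ≈ 0.21

ΣQ_DR = 291.0 L/s; V = ΣQ_DR·Δt = 3.143 × 10^6 L.
Runoff depth d = V / A = 27.09 mm.
C = d / P = 27.09 / 132 = 0.21.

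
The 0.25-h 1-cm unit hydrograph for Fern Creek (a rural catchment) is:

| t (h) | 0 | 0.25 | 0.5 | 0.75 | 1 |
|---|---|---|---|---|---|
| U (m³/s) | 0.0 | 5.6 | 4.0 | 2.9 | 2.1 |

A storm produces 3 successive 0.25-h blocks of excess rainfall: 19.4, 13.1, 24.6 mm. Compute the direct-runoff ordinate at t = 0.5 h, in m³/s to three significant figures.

By discrete convolution, Q_j = Σ (P_i / 10 mm) · U_{j−i}.
At t = 0.5 h (j=2): Q = (19.4/10)·4.0 + (13.1/10)·5.6 + (24.6/10)·0.0 = 15.1 m³/s.

Q ≈ 15.1 m³/s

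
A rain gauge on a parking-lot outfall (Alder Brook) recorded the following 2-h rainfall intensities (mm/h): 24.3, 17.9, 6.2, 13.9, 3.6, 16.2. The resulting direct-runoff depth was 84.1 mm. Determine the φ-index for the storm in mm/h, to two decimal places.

φ ≈ 7.56 mm/h

Only the 4 blocks with intensity above φ contribute runoff: 24.3, 17.9, 13.9, 16.2 mm/h.
Σ(I−φ)·Δt = d  ⇒  (24.3+17.9+13.9+16.2 − 4φ)·2 = 84.1
φ = (72.30 − 84.1/2) / 4 = 7.56 mm/h.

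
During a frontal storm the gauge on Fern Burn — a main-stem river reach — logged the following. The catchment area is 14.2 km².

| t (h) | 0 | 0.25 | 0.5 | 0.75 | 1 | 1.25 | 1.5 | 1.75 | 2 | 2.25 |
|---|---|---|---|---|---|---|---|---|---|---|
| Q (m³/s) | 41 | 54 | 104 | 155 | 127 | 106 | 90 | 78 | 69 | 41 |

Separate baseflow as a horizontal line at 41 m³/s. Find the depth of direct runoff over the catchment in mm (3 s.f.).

Direct runoff: 0.0, 13.0, 63.0, 114.0, 86.0, 65.0, 49.0, 37.0, 28.0, 0.0 m³/s; ΣQ_DR = 455.0 m³/s.
V = ΣQ_DR · Δt = 455.0 × 900 s = 4.095 × 10^5 m³.
Over A = 14.2 km², depth = V / A = 28.8 mm.

d ≈ 28.8 mm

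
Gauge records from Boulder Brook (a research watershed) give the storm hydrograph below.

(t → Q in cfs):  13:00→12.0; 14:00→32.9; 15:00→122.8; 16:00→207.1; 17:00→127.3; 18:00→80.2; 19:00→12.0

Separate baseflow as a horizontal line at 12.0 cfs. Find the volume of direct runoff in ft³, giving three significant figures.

V ≈ 1.84 × 10^6 ft³

Direct-runoff ordinates (Q − Q_b): 0.0, 20.9, 110.8, 195.1, 115.3, 68.2, 0.0 cfs.
ΣQ_DR = 510.3 cfs.
With Δt = 1 h = 3600 s, V = ΣQ_DR · Δt = 510.3 × 3600 = 1.84 × 10^6 ft³.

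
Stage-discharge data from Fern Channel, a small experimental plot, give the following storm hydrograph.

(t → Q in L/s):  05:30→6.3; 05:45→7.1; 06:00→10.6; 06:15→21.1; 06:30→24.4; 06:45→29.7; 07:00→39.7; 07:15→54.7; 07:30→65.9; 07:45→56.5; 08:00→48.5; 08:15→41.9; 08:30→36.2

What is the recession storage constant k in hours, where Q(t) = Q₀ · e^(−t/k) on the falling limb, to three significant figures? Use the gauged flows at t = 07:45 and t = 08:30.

On the falling limb, Q drops from 56.5 to 36.2 L/s between t = 07:45 and t = 08:30 (Δt = 0.75 h).
k = −Δt / ln(Q₂/Q₁) = −0.75 / ln(36.2/56.5) = 1.68 h.

k ≈ 1.68 h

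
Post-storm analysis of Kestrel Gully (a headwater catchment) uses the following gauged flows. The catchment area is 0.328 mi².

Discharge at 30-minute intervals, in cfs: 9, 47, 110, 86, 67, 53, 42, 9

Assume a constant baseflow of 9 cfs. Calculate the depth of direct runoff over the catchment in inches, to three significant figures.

d ≈ 0.829 in

Direct runoff: 0.0, 38.0, 101.0, 77.0, 58.0, 44.0, 33.0, 0.0 cfs; ΣQ_DR = 351.0 cfs.
V = ΣQ_DR · Δt = 351.0 × 1800 s = 6.318 × 10^5 ft³.
Over A = 0.328 mi², depth = V / A = 0.829 in.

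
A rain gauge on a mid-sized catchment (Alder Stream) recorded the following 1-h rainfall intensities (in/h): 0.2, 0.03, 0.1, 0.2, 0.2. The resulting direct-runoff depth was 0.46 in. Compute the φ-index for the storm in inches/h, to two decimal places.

φ ≈ 0.06 in/h

Only the 4 blocks with intensity above φ contribute runoff: 0.2, 0.1, 0.2, 0.2 in/h.
Σ(I−φ)·Δt = d  ⇒  (0.2+0.1+0.2+0.2 − 4φ)·1 = 0.46
φ = (0.7000 − 0.46/1) / 4 = 0.06 in/h.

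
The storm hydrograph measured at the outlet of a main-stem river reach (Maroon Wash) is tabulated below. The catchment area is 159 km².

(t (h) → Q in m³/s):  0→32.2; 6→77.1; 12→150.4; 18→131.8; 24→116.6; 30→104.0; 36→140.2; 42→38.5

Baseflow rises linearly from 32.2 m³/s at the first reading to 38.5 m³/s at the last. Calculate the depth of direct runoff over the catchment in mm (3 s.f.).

Direct runoff: 0.00, 44.00, 116.40, 96.90, 80.80, 67.30, 102.60, 0.00 m³/s; ΣQ_DR = 508.0 m³/s.
V = ΣQ_DR · Δt = 508.0 × 21600 s = 1.097 × 10^7 m³.
Over A = 159 km², depth = V / A = 69.0 mm.

d ≈ 69.0 mm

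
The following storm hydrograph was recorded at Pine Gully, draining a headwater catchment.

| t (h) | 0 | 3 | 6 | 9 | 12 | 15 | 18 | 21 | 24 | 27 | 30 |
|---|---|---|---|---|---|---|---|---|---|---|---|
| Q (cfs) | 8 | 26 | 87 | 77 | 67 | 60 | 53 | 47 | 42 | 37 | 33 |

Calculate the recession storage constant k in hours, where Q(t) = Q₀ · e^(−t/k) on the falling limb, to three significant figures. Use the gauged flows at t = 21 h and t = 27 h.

k ≈ 25.1 h

On the falling limb, Q drops from 47 to 37 cfs between t = 21 h and t = 27 h (Δt = 6 h).
k = −Δt / ln(Q₂/Q₁) = −6 / ln(37/47) = 25.1 h.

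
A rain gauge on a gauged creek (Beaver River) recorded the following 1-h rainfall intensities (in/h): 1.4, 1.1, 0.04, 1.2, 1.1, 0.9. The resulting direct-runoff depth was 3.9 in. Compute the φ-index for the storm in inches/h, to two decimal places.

Only the 5 blocks with intensity above φ contribute runoff: 1.4, 1.1, 1.2, 1.1, 0.9 in/h.
Σ(I−φ)·Δt = d  ⇒  (1.4+1.1+1.2+1.1+0.9 − 5φ)·1 = 3.9
φ = (5.700 − 3.9/1) / 5 = 0.36 in/h.

φ ≈ 0.36 in/h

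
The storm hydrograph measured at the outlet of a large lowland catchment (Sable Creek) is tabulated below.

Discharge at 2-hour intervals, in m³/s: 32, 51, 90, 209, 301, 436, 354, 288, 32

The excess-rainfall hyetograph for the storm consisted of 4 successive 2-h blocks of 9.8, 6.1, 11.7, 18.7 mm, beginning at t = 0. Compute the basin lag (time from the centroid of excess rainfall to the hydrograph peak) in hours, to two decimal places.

t_L ≈ 5.30 h

Centroid of excess rainfall: t_c = Σ P_i·t̄_i / ΣP_i = 4.6976 h (block centres at 1, 3, 5, 7 h).
Hydrograph peak occurs at t = 10 h, so basin lag t_L = 10 − 4.6976 = 5.30 h.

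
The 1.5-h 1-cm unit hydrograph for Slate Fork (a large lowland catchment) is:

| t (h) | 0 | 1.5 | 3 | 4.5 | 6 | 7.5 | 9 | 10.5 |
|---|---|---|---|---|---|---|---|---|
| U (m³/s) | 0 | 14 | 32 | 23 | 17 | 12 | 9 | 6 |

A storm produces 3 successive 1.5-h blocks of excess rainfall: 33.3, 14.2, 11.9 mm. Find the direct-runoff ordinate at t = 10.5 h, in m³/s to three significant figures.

By discrete convolution, Q_j = Σ (P_i / 10 mm) · U_{j−i}.
At t = 10.5 h (j=7): Q = (33.3/10)·6 + (14.2/10)·9 + (11.9/10)·12 = 47.0 m³/s.

Q ≈ 47.0 m³/s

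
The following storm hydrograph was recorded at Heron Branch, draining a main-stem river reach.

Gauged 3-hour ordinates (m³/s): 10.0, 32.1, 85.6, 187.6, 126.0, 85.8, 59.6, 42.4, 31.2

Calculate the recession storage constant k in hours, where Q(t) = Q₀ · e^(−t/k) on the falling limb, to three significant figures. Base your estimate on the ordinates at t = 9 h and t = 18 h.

k ≈ 7.85 h

On the falling limb, Q drops from 187.6 to 59.6 m³/s between t = 9 h and t = 18 h (Δt = 9 h).
k = −Δt / ln(Q₂/Q₁) = −9 / ln(59.6/187.6) = 7.85 h.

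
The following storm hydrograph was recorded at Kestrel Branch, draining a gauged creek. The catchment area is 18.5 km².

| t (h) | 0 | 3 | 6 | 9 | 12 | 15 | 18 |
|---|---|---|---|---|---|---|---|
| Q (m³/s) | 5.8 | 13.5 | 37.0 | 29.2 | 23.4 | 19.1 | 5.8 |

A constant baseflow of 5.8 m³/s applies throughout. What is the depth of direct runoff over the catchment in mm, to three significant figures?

Direct runoff: 0.0, 7.7, 31.2, 23.4, 17.6, 13.3, 0.0 m³/s; ΣQ_DR = 93.20 m³/s.
V = ΣQ_DR · Δt = 93.20 × 10800 s = 1.007 × 10^6 m³.
Over A = 18.5 km², depth = V / A = 54.4 mm.

d ≈ 54.4 mm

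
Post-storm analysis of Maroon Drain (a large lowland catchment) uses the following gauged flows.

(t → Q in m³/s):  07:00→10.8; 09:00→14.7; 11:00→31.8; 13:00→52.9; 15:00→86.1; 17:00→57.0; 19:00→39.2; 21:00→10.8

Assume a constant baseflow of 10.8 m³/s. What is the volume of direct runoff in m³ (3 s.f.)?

Direct-runoff ordinates (Q − Q_b): 0.0, 3.9, 21.0, 42.1, 75.3, 46.2, 28.4, 0.0 m³/s.
ΣQ_DR = 216.9 m³/s.
With Δt = 2 h = 7200 s, V = ΣQ_DR · Δt = 216.9 × 7200 = 1.56 × 10^6 m³.

V ≈ 1.56 × 10^6 m³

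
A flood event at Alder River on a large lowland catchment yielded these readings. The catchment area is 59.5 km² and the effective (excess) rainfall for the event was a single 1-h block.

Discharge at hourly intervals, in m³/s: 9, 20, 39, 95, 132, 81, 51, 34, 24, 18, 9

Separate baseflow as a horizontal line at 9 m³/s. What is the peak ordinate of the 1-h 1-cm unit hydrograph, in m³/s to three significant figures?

U_p ≈ 49.2 m³/s

Direct runoff: 0.0, 11.0, 30.0, 86.0, 123.0, 72.0, 42.0, 25.0, 15.0, 9.0, 0.0 m³/s; ΣQ_DR = 413.0 m³/s, peak = 123.0 m³/s.
Runoff depth d = ΣQ_DR·Δt / A = 413.0 × 3600 / (59.5 km²) = 24.99 mm.
The 1-cm UH is the DRH scaled by (10 mm)/d, so U_p = 123.0 × 10/24.99 = 49.2 m³/s.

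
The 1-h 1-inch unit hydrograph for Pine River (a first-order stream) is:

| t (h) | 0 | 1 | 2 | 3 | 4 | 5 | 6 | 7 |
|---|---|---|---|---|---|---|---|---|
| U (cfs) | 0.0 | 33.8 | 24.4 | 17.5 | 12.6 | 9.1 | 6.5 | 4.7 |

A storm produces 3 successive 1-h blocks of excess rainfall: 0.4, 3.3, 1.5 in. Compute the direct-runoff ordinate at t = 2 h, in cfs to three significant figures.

Q ≈ 121 cfs

By discrete convolution, Q_j = Σ (P_i / 1 in) · U_{j−i}.
At t = 2 h (j=2): Q = (0.4/1)·24.4 + (3.3/1)·33.8 + (1.5/1)·0.0 = 121 cfs.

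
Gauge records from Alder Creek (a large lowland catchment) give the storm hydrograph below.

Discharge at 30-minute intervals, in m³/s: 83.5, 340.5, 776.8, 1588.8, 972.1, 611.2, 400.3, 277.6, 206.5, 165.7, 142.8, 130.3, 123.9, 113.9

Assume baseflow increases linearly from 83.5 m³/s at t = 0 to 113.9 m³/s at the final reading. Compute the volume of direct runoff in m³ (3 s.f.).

V ≈ 8.19 × 10^6 m³

Direct-runoff ordinates (Q − Q_b): 0.00, 254.66, 688.62, 1498.28, 879.25, 516.01, 302.77, 177.73, 104.29, 61.15, 35.92, 21.08, 12.34, 0.00 m³/s.
ΣQ_DR = 4552 m³/s.
With Δt = 0.5 h = 1800 s, V = ΣQ_DR · Δt = 4552 × 1800 = 8.19 × 10^6 m³.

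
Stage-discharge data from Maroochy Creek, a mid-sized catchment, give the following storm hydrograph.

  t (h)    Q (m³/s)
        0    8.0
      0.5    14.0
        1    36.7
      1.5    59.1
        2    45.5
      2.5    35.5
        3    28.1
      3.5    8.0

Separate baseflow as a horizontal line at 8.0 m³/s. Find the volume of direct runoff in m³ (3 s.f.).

Direct-runoff ordinates (Q − Q_b): 0.0, 6.0, 28.7, 51.1, 37.5, 27.5, 20.1, 0.0 m³/s.
ΣQ_DR = 170.9 m³/s.
With Δt = 0.5 h = 1800 s, V = ΣQ_DR · Δt = 170.9 × 1800 = 3.08 × 10^5 m³.

V ≈ 3.08 × 10^5 m³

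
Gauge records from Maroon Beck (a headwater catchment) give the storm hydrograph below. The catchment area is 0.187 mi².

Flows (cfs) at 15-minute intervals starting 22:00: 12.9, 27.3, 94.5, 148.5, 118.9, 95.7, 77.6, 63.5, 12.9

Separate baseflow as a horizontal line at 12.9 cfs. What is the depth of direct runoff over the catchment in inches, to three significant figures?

d ≈ 1.11 in

Direct runoff: 0.0, 14.4, 81.6, 135.6, 106.0, 82.8, 64.7, 50.6, 0.0 cfs; ΣQ_DR = 535.7 cfs.
V = ΣQ_DR · Δt = 535.7 × 900 s = 4.821 × 10^5 ft³.
Over A = 0.187 mi², depth = V / A = 1.11 in.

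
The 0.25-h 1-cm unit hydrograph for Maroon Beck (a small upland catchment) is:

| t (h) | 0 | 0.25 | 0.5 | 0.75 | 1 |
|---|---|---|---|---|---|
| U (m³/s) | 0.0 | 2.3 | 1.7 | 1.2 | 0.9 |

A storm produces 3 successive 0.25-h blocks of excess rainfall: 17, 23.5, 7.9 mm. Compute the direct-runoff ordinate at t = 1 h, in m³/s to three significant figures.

By discrete convolution, Q_j = Σ (P_i / 10 mm) · U_{j−i}.
At t = 1 h (j=4): Q = (17/10)·0.9 + (23.5/10)·1.2 + (7.9/10)·1.7 = 5.69 m³/s.

Q ≈ 5.69 m³/s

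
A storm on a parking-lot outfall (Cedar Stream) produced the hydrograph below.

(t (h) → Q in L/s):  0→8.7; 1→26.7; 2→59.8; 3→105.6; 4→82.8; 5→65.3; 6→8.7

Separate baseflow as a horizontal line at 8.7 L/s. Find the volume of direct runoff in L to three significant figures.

Direct-runoff ordinates (Q − Q_b): 0.0, 18.0, 51.1, 96.9, 74.1, 56.6, 0.0 L/s.
ΣQ_DR = 296.7 L/s.
With Δt = 1 h = 3600 s, V = ΣQ_DR · Δt = 296.7 × 3600 = 1.07 × 10^6 L.

V ≈ 1.07 × 10^6 L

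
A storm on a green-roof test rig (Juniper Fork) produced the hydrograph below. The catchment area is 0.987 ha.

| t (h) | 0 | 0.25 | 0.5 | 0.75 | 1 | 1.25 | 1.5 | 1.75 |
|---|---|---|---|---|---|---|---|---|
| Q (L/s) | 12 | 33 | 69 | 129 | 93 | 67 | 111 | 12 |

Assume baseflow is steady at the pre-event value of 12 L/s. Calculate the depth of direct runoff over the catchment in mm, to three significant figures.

d ≈ 39.2 mm

Direct runoff: 0.0, 21.0, 57.0, 117.0, 81.0, 55.0, 99.0, 0.0 L/s; ΣQ_DR = 430.0 L/s.
V = ΣQ_DR · Δt = 430.0 × 900 s = 3.870 × 10^5 L.
Over A = 0.987 ha, depth = V / A = 39.2 mm.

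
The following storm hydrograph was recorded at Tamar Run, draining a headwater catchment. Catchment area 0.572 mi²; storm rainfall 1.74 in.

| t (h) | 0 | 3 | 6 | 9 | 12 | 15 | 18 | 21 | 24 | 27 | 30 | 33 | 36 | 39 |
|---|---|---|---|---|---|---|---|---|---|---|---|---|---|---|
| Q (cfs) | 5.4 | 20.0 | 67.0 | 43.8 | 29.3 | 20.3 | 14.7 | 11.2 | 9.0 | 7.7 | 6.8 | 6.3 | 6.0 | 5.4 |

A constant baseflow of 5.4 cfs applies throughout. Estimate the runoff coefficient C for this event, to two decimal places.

ΣQ_DR = 177.3 cfs; V = ΣQ_DR·Δt = 1.915 × 10^6 ft³.
Runoff depth d = V / A = 1.441 in.
C = d / P = 1.441 / 1.74 = 0.83.

C ≈ 0.83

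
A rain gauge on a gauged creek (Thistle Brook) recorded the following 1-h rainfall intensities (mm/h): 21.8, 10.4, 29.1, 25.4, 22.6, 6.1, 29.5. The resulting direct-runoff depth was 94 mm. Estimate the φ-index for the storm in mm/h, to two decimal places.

φ ≈ 7.47 mm/h

Only the 6 blocks with intensity above φ contribute runoff: 21.8, 10.4, 29.1, 25.4, 22.6, 29.5 mm/h.
Σ(I−φ)·Δt = d  ⇒  (21.8+10.4+29.1+25.4+22.6+29.5 − 6φ)·1 = 94
φ = (138.8 − 94/1) / 6 = 7.47 mm/h.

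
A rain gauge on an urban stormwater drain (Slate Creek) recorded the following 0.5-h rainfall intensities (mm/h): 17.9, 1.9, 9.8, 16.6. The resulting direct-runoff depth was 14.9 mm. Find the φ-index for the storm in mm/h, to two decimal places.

φ ≈ 4.83 mm/h

Only the 3 blocks with intensity above φ contribute runoff: 17.9, 9.8, 16.6 mm/h.
Σ(I−φ)·Δt = d  ⇒  (17.9+9.8+16.6 − 3φ)·0.5 = 14.9
φ = (44.30 − 14.9/0.5) / 3 = 4.83 mm/h.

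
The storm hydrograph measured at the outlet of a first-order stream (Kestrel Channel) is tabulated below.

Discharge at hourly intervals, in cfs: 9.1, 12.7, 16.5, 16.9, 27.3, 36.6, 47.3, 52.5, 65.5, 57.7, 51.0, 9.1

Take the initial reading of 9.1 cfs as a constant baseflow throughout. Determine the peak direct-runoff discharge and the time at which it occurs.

Q_p = 56.4 cfs at t = 8 h

Subtracting baseflow gives direct-runoff ordinates: 0.0, 3.6, 7.4, 7.8, 18.2, 27.5, 38.2, 43.4, 56.4, 48.6, 41.9, 0.0 cfs.
The maximum is 56.4 cfs, occurring at the reading for t = 8 h.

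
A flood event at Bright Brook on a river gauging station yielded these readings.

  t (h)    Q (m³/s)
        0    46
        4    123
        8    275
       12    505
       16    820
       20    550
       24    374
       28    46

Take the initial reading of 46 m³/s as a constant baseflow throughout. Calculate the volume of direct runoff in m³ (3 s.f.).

V ≈ 3.41 × 10^7 m³

Direct-runoff ordinates (Q − Q_b): 0.0, 77.0, 229.0, 459.0, 774.0, 504.0, 328.0, 0.0 m³/s.
ΣQ_DR = 2371 m³/s.
With Δt = 4 h = 14400 s, V = ΣQ_DR · Δt = 2371 × 14400 = 3.41 × 10^7 m³.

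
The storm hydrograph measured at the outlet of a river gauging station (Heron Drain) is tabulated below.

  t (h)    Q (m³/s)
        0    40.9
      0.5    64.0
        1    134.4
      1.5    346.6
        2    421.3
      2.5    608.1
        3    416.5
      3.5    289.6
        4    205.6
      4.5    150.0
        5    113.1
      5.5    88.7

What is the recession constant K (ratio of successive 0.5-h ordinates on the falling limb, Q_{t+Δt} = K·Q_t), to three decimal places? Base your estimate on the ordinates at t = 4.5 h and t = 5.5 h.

Using the recession-limb readings at t = 4.5 h and t = 5.5 h: Q falls from 150.0 to 88.7 m³/s over 2 intervals.
K = (Q₂/Q₁)^(1/2) = (88.7/150.0)^(1/2) = 0.769.

K ≈ 0.769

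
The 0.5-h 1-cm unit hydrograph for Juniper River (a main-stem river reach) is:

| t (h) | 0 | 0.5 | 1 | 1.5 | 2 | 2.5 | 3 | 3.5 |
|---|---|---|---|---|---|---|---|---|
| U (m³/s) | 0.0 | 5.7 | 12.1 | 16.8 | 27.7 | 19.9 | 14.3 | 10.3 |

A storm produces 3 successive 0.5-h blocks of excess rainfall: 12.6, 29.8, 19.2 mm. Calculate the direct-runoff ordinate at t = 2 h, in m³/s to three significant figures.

By discrete convolution, Q_j = Σ (P_i / 10 mm) · U_{j−i}.
At t = 2 h (j=4): Q = (12.6/10)·27.7 + (29.8/10)·16.8 + (19.2/10)·12.1 = 108 m³/s.

Q ≈ 108 m³/s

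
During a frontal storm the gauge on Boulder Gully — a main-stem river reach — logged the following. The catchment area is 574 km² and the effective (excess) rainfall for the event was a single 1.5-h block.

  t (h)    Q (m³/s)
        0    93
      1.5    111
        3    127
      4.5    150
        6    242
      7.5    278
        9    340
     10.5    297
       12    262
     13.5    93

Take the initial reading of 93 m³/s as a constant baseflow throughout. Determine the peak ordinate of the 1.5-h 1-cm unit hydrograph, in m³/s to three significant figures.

U_p ≈ 247 m³/s

Direct runoff: 0.0, 18.0, 34.0, 57.0, 149.0, 185.0, 247.0, 204.0, 169.0, 0.0 m³/s; ΣQ_DR = 1063 m³/s, peak = 247.0 m³/s.
Runoff depth d = ΣQ_DR·Δt / A = 1063 × 5400 / (574 km²) = 10.00 mm.
The 1-cm UH is the DRH scaled by (10 mm)/d, so U_p = 247.0 × 10/10.00 = 247 m³/s.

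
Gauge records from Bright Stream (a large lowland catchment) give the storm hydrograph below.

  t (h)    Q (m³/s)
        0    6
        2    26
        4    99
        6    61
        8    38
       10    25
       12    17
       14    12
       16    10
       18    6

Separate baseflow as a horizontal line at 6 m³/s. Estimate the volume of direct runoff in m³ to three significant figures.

Direct-runoff ordinates (Q − Q_b): 0.0, 20.0, 93.0, 55.0, 32.0, 19.0, 11.0, 6.0, 4.0, 0.0 m³/s.
ΣQ_DR = 240.0 m³/s.
With Δt = 2 h = 7200 s, V = ΣQ_DR · Δt = 240.0 × 7200 = 1.73 × 10^6 m³.

V ≈ 1.73 × 10^6 m³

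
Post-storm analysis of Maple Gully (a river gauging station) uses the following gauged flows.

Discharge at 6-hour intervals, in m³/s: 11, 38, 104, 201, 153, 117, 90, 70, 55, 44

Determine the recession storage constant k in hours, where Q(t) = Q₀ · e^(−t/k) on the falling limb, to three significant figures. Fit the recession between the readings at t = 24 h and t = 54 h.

k ≈ 24.1 h

On the falling limb, Q drops from 153 to 44 m³/s between t = 24 h and t = 54 h (Δt = 30 h).
k = −Δt / ln(Q₂/Q₁) = −30 / ln(44/153) = 24.1 h.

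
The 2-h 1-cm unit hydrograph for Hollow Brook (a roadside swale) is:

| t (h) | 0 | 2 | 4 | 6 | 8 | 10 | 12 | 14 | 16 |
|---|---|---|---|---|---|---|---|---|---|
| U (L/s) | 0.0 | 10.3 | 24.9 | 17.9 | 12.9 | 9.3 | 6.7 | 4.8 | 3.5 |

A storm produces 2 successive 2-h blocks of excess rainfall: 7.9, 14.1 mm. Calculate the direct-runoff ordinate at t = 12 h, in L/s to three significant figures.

Q ≈ 18.4 L/s

By discrete convolution, Q_j = Σ (P_i / 10 mm) · U_{j−i}.
At t = 12 h (j=6): Q = (7.9/10)·6.7 + (14.1/10)·9.3 = 18.4 L/s.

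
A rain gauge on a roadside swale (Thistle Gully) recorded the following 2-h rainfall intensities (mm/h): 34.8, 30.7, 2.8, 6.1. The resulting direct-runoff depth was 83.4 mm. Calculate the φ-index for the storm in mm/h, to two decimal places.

φ ≈ 11.90 mm/h

Only the 2 blocks with intensity above φ contribute runoff: 34.8, 30.7 mm/h.
Σ(I−φ)·Δt = d  ⇒  (34.8+30.7 − 2φ)·2 = 83.4
φ = (65.50 − 83.4/2) / 2 = 11.90 mm/h.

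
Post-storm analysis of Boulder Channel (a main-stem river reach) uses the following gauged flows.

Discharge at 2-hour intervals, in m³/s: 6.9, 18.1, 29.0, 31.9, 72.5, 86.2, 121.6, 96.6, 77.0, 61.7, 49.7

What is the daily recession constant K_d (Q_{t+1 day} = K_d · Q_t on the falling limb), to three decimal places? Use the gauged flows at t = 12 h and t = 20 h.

K_d ≈ 0.068

Between t = 12 h and t = 20 h the flow falls from 121.6 to 49.7 m³/s over 4×2 h = 8 h.
Per-interval ratio K = (49.7/121.6)^(1/4) = 0.7996; K_d = K^(24/2) = 0.068.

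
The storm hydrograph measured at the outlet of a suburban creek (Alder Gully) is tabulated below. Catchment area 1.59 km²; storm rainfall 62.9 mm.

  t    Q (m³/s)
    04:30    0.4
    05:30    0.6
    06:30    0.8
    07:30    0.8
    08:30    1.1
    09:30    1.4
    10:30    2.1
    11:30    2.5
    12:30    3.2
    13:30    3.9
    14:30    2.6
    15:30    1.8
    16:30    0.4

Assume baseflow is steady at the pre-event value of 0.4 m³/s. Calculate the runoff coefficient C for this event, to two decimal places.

ΣQ_DR = 16.40 m³/s; V = ΣQ_DR·Δt = 59040 m³.
Runoff depth d = V / A = 37.13 mm.
C = d / P = 37.13 / 62.9 = 0.59.

C ≈ 0.59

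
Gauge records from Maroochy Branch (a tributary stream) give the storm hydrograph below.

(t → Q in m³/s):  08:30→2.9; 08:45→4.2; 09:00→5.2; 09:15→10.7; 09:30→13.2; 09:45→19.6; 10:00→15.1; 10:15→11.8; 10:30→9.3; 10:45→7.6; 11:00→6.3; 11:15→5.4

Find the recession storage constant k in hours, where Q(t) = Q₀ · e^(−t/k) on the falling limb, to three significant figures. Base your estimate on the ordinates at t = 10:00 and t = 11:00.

On the falling limb, Q drops from 15.1 to 6.3 m³/s between t = 10:00 and t = 11:00 (Δt = 1 h).
k = −Δt / ln(Q₂/Q₁) = −1 / ln(6.3/15.1) = 1.14 h.

k ≈ 1.14 h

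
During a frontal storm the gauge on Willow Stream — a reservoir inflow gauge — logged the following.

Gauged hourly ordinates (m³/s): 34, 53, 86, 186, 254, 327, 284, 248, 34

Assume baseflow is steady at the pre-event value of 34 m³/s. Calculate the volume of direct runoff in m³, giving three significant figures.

Direct-runoff ordinates (Q − Q_b): 0.0, 19.0, 52.0, 152.0, 220.0, 293.0, 250.0, 214.0, 0.0 m³/s.
ΣQ_DR = 1200 m³/s.
With Δt = 1 h = 3600 s, V = ΣQ_DR · Δt = 1200 × 3600 = 4.32 × 10^6 m³.

V ≈ 4.32 × 10^6 m³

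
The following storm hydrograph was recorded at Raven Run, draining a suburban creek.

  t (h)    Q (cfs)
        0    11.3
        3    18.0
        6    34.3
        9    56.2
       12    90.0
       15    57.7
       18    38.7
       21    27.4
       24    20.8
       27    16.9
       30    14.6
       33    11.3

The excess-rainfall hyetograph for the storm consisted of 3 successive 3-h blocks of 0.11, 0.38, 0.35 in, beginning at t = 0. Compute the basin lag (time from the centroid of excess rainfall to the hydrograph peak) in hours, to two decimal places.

t_L ≈ 6.64 h

Centroid of excess rainfall: t_c = Σ P_i·t̄_i / ΣP_i = 5.3571 h (block centres at 1.5, 4.5, 7.5 h).
Hydrograph peak occurs at t = 12 h, so basin lag t_L = 12 − 5.3571 = 6.64 h.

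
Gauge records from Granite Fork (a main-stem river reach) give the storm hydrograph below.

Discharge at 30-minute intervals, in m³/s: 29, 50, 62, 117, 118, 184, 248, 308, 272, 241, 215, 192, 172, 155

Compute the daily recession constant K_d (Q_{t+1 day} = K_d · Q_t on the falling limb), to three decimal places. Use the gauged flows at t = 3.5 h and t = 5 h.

K_d ≈ 0.003

Between t = 3.5 h and t = 5 h the flow falls from 308 to 215 m³/s over 3×0.5 h = 1.5 h.
Per-interval ratio K = (215/308)^(1/3) = 0.8871; K_d = K^(24/0.5) = 0.003.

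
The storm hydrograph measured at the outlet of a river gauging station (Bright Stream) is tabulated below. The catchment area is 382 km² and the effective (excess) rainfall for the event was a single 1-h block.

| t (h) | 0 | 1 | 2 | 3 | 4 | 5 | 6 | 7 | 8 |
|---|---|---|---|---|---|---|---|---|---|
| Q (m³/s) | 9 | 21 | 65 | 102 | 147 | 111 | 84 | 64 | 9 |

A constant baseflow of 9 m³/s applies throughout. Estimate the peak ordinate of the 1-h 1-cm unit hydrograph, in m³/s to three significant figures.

U_p ≈ 276 m³/s

Direct runoff: 0.0, 12.0, 56.0, 93.0, 138.0, 102.0, 75.0, 55.0, 0.0 m³/s; ΣQ_DR = 531.0 m³/s, peak = 138.0 m³/s.
Runoff depth d = ΣQ_DR·Δt / A = 531.0 × 3600 / (382 km²) = 5.004 mm.
The 1-cm UH is the DRH scaled by (10 mm)/d, so U_p = 138.0 × 10/5.004 = 276 m³/s.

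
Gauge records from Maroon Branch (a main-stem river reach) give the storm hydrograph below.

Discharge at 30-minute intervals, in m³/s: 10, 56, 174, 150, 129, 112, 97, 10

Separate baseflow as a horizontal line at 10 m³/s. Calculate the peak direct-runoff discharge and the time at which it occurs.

Subtracting baseflow gives direct-runoff ordinates: 0.0, 46.0, 164.0, 140.0, 119.0, 102.0, 87.0, 0.0 m³/s.
The maximum is 164.0 m³/s, occurring at the reading for t = 1 h.

Q_p = 164.0 m³/s at t = 1 h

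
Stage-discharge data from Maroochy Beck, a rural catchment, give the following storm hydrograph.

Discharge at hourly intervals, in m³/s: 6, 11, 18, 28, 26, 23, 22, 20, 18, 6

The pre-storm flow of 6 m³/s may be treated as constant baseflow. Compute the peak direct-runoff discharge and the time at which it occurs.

Q_p = 22.0 m³/s at t = 3 h

Subtracting baseflow gives direct-runoff ordinates: 0.0, 5.0, 12.0, 22.0, 20.0, 17.0, 16.0, 14.0, 12.0, 0.0 m³/s.
The maximum is 22.0 m³/s, occurring at the reading for t = 3 h.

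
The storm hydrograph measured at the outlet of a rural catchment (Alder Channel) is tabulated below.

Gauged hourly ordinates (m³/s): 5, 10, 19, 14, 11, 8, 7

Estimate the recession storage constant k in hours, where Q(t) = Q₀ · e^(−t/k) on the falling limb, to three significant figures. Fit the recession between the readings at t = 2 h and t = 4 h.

k ≈ 3.66 h

On the falling limb, Q drops from 19 to 11 m³/s between t = 2 h and t = 4 h (Δt = 2 h).
k = −Δt / ln(Q₂/Q₁) = −2 / ln(11/19) = 3.66 h.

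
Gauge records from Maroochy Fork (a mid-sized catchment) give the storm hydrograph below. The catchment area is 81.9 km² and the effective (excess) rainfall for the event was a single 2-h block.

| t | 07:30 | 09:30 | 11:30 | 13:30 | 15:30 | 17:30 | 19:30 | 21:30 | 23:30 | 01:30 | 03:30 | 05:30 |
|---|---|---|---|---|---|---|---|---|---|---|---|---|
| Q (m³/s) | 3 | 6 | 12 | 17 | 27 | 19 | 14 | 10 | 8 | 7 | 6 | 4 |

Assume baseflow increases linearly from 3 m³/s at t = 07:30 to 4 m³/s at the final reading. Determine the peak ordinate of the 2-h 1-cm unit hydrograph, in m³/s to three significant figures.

U_p ≈ 29.5 m³/s

Direct runoff: 0.00, 2.91, 8.82, 13.73, 23.64, 15.55, 10.45, 6.36, 4.27, 3.18, 2.09, 0.00 m³/s; ΣQ_DR = 91.00 m³/s, peak = 23.64 m³/s.
Runoff depth d = ΣQ_DR·Δt / A = 91.00 × 7200 / (81.9 km²) = 8.000 mm.
The 1-cm UH is the DRH scaled by (10 mm)/d, so U_p = 23.64 × 10/8.000 = 29.5 m³/s.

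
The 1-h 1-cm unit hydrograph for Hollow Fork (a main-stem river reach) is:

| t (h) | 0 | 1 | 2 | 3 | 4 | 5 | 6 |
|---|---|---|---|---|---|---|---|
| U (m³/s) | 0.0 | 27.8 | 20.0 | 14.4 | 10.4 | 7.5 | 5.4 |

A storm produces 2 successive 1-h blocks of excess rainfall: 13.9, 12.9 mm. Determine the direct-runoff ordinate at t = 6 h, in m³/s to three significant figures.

By discrete convolution, Q_j = Σ (P_i / 10 mm) · U_{j−i}.
At t = 6 h (j=6): Q = (13.9/10)·5.4 + (12.9/10)·7.5 = 17.2 m³/s.

Q ≈ 17.2 m³/s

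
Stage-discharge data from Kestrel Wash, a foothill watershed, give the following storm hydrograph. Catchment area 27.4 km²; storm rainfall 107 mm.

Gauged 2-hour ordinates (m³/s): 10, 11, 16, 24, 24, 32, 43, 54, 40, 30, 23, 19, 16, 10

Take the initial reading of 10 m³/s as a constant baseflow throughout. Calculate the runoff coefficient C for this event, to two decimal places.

C ≈ 0.52

ΣQ_DR = 212.0 m³/s; V = ΣQ_DR·Δt = 1.526 × 10^6 m³.
Runoff depth d = V / A = 55.71 mm.
C = d / P = 55.71 / 107 = 0.52.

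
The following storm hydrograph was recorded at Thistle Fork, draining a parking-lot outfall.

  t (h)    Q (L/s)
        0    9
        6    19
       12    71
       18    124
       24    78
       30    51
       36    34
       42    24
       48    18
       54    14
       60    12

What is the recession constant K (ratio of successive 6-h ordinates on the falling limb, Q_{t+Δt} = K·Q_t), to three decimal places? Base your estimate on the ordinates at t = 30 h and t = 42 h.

Using the recession-limb readings at t = 30 h and t = 42 h: Q falls from 51 to 24 L/s over 2 intervals.
K = (Q₂/Q₁)^(1/2) = (24/51)^(1/2) = 0.686.

K ≈ 0.686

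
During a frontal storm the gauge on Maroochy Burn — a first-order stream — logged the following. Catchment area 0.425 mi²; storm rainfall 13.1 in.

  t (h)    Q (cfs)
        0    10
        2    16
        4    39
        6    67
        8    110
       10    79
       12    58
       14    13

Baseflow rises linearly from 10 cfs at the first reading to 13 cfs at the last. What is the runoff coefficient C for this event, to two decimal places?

ΣQ_DR = 300.0 cfs; V = ΣQ_DR·Δt = 2.160 × 10^6 ft³.
Runoff depth d = V / A = 2.188 in.
C = d / P = 2.188 / 13.1 = 0.17.

C ≈ 0.17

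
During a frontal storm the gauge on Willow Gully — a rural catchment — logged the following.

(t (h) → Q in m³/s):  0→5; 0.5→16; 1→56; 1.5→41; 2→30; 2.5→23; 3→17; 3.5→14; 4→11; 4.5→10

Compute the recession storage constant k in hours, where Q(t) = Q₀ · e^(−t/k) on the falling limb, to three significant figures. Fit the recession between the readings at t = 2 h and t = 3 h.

k ≈ 1.76 h

On the falling limb, Q drops from 30 to 17 m³/s between t = 2 h and t = 3 h (Δt = 1 h).
k = −Δt / ln(Q₂/Q₁) = −1 / ln(17/30) = 1.76 h.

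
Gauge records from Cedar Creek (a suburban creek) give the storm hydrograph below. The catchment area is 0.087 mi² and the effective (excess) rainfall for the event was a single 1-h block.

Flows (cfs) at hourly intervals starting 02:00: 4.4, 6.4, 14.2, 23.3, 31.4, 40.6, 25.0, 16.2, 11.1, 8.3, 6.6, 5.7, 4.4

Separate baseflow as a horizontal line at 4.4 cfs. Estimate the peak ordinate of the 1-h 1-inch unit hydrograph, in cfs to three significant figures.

U_p ≈ 14.5 cfs

Direct runoff: 0.0, 2.0, 9.8, 18.9, 27.0, 36.2, 20.6, 11.8, 6.7, 3.9, 2.2, 1.3, 0.0 cfs; ΣQ_DR = 140.4 cfs, peak = 36.2 cfs.
Runoff depth d = ΣQ_DR·Δt / A = 140.4 × 3600 / (0.087 mi²) = 2.501 in.
The 1-inch UH is the DRH scaled by (1 in)/d, so U_p = 36.2 × 1/2.501 = 14.5 cfs.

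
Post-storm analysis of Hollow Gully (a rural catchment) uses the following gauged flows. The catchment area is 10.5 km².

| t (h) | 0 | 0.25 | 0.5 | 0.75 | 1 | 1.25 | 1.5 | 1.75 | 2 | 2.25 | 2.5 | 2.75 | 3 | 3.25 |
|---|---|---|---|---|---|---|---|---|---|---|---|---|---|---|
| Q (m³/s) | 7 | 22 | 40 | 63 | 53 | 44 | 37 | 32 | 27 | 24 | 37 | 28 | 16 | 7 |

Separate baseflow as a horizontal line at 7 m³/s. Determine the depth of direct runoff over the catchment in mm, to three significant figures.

Direct runoff: 0.0, 15.0, 33.0, 56.0, 46.0, 37.0, 30.0, 25.0, 20.0, 17.0, 30.0, 21.0, 9.0, 0.0 m³/s; ΣQ_DR = 339.0 m³/s.
V = ΣQ_DR · Δt = 339.0 × 900 s = 3.051 × 10^5 m³.
Over A = 10.5 km², depth = V / A = 29.1 mm.

d ≈ 29.1 mm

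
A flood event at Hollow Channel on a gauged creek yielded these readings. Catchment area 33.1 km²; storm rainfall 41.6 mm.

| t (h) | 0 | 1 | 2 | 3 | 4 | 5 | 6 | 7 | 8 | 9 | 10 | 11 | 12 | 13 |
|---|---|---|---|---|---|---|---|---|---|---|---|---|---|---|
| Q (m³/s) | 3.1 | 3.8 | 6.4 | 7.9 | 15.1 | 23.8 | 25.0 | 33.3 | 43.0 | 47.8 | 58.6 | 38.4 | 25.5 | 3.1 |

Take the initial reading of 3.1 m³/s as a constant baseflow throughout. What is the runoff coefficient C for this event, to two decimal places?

ΣQ_DR = 291.4 m³/s; V = ΣQ_DR·Δt = 1.049 × 10^6 m³.
Runoff depth d = V / A = 31.69 mm.
C = d / P = 31.69 / 41.6 = 0.76.

C ≈ 0.76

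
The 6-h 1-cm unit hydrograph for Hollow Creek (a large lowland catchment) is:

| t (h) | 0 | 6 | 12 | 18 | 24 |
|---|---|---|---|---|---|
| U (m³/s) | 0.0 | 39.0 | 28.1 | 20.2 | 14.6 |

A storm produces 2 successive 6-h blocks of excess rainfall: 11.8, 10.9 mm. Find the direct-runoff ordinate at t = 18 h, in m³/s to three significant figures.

By discrete convolution, Q_j = Σ (P_i / 10 mm) · U_{j−i}.
At t = 18 h (j=3): Q = (11.8/10)·20.2 + (10.9/10)·28.1 = 54.5 m³/s.

Q ≈ 54.5 m³/s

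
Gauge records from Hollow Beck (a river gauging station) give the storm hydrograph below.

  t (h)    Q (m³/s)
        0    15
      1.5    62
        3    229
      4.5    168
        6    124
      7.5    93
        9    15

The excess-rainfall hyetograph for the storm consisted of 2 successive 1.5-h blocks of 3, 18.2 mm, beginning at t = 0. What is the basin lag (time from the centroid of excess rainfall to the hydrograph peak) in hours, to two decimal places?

Centroid of excess rainfall: t_c = Σ P_i·t̄_i / ΣP_i = 2.0377 h (block centres at 0.75, 2.25 h).
Hydrograph peak occurs at t = 3 h, so basin lag t_L = 3 − 2.0377 = 0.96 h.

t_L ≈ 0.96 h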